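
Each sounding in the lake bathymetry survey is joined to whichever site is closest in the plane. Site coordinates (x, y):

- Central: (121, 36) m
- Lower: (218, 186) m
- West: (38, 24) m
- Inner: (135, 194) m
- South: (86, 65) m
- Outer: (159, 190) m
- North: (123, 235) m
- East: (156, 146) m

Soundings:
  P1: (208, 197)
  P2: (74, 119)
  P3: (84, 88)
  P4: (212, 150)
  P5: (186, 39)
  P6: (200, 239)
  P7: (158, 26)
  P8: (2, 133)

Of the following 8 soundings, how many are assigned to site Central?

2

P1 → Lower
P2 → South
P3 → South
P4 → Lower
P5 → Central
P6 → Lower
P7 → Central
P8 → South
2 of the 8 go to Central.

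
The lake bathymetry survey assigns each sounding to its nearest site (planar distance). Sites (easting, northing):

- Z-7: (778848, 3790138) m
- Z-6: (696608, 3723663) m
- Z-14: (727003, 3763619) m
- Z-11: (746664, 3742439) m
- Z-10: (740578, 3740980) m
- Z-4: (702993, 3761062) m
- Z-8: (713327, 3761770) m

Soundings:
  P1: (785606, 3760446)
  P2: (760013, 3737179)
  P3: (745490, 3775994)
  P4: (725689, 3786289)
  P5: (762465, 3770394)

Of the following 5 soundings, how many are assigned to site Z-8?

0

P1 → Z-7
P2 → Z-11
P3 → Z-14
P4 → Z-14
P5 → Z-7
0 of the 5 go to Z-8.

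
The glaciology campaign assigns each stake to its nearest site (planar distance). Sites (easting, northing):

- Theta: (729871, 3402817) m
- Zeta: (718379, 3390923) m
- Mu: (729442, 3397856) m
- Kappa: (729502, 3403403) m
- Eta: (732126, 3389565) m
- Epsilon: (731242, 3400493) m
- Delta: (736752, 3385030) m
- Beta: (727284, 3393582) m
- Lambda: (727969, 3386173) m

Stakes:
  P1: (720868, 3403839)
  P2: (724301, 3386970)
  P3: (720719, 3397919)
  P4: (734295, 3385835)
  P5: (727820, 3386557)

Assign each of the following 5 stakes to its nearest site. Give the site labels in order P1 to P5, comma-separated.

P1 → Kappa (d²=74736052.00)
P2 → Lambda (d²=14089433.00)
P3 → Zeta (d²=54419616.00)
P4 → Delta (d²=6684874.00)
P5 → Lambda (d²=169657.00)

Kappa, Lambda, Zeta, Delta, Lambda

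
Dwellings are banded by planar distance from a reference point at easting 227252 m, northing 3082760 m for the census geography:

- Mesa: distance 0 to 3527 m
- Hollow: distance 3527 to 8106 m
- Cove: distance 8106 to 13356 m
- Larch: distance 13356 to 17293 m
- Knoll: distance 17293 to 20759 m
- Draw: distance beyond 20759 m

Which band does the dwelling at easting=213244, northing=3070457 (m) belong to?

Knoll

Distance = √((213244−227252)² + (3070457−3082760)²) = √(196224064.000 + 151363809.000) = 18643.709 m.
17293 ≤ 18643.709 < 20759 → Knoll.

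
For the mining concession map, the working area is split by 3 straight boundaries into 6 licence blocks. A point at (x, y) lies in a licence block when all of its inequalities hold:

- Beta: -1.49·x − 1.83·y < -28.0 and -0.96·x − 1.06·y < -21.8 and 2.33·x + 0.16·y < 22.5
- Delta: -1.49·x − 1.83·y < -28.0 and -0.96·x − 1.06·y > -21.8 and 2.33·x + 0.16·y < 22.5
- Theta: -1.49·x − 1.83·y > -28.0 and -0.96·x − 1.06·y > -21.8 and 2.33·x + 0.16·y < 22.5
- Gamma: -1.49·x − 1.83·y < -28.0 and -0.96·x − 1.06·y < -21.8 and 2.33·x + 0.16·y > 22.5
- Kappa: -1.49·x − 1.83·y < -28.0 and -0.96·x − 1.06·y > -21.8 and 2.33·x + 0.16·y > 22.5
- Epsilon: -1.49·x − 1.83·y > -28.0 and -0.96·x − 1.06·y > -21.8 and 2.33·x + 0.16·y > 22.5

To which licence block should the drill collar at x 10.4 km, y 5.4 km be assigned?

Epsilon

-1.49·10.4 − 1.83·5.4 = -25.378, which is > -28.0
-0.96·10.4 − 1.06·5.4 = -15.708, which is > -21.8
2.33·10.4 + 0.16·5.4 = 25.096, which is > 22.5
This sign pattern matches Epsilon.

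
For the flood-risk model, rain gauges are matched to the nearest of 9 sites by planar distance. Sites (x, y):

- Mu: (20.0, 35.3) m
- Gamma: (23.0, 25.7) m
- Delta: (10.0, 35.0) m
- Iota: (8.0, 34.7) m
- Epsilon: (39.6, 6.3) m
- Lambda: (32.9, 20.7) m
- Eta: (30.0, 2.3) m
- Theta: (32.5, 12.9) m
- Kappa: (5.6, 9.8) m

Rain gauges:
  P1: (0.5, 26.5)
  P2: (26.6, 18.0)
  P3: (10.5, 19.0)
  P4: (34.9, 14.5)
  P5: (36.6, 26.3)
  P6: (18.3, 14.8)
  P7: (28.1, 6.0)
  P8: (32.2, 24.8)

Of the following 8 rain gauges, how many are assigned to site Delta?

P1 → Iota
P2 → Lambda
P3 → Kappa
P4 → Theta
P5 → Lambda
P6 → Gamma
P7 → Eta
P8 → Lambda
0 of the 8 go to Delta.

0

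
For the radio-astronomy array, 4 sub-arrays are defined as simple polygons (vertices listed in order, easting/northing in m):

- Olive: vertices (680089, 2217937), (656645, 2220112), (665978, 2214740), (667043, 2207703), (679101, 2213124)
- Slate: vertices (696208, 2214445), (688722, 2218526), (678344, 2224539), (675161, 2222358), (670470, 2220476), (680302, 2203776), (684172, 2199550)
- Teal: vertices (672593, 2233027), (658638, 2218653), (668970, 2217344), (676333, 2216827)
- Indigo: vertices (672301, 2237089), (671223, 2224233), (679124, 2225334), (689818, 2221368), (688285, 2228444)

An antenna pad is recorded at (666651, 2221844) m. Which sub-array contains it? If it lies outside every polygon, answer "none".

Teal

Cast a ray rightward from (666651, 2221844). For each polygon, the edges (by vertex number in listed order) whose endpoints lie on opposite sides of northing = 2221844, where each meets that height, and whether that is right or left of the point:
Olive: no edge straddles that height → 0 crossings.
Slate: 2–3 at easting≈682995.4 (right), 4–5 at easting≈673879.8 (right) → 2 crossings.
Teal: 1–2 at easting≈661736.0 (left), 4–1 at easting≈675174.8 (right) → 1 crossing.
Indigo: 3–4 at easting≈688534.5 (right), 4–5 at easting≈689714.9 (right) → 2 crossings.
Only Teal has an odd count, so the point is inside Teal.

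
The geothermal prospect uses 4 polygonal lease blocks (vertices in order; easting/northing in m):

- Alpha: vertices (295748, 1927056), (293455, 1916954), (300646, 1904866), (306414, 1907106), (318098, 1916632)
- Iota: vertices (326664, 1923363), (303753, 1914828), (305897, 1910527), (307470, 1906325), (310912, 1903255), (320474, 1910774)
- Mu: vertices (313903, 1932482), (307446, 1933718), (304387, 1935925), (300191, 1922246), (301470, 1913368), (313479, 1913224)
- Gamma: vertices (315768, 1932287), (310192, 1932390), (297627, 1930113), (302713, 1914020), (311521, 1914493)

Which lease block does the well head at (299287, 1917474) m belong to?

Cast a ray rightward from (299287, 1917474). For each polygon, the edges (by vertex number in listed order) whose endpoints lie on opposite sides of northing = 1917474, where each meets that height, and whether that is right or left of the point:
Alpha: 1–2 at easting≈293573.0 (left), 5–1 at easting≈316292.7 (right) → 1 crossing.
Iota: 1–2 at easting≈310855.8 (right), 6–1 at easting≈323768.4 (right) → 2 crossings.
Mu: 4–5 at easting≈300878.5 (right), 6–1 at easting≈313572.6 (right) → 2 crossings.
Gamma: 3–4 at easting≈301621.4 (right), 5–1 at easting≈312232.5 (right) → 2 crossings.
Only Alpha has an odd count, so the point is inside Alpha.

Alpha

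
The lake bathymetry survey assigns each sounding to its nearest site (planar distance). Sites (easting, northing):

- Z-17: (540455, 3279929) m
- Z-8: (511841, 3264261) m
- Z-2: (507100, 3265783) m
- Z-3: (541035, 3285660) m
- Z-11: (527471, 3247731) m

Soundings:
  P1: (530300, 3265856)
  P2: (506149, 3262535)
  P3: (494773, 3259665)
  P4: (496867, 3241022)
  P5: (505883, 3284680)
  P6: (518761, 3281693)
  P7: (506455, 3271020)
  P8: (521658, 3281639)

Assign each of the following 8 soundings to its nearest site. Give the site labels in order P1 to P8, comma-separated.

P1 → Z-17 (d²=301173354.00)
P2 → Z-2 (d²=11453905.00)
P3 → Z-2 (d²=189384853.00)
P4 → Z-2 (d²=717821410.00)
P5 → Z-2 (d²=358577698.00)
P6 → Z-8 (d²=351761024.00)
P7 → Z-2 (d²=27842194.00)
P8 → Z-17 (d²=356251309.00)

Z-17, Z-2, Z-2, Z-2, Z-2, Z-8, Z-2, Z-17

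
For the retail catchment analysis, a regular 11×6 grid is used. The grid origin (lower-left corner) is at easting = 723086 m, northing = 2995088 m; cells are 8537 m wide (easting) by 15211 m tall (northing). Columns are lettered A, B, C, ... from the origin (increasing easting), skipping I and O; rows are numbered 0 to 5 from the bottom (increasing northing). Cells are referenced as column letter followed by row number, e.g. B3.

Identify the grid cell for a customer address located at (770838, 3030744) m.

Column index: ⌊(770838 − 723086) / 8537⌋ = ⌊5.594⌋ = 5 → column F
Row offset from origin: ⌊(3030744 − 2995088) / 15211⌋ = ⌊2.344⌋ = 2 → row 2

F2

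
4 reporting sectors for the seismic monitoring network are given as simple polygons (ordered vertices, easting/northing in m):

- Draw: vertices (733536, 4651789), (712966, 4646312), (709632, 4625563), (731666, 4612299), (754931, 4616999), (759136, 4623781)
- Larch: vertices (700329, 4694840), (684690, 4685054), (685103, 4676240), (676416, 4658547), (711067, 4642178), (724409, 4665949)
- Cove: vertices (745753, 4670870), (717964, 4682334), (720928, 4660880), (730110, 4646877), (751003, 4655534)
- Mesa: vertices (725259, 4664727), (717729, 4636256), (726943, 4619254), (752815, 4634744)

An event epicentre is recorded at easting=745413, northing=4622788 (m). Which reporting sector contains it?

Draw

Cast a ray rightward from (745413, 4622788). For each polygon, the edges (by vertex number in listed order) whose endpoints lie on opposite sides of northing = 4622788, where each meets that height, and whether that is right or left of the point:
Draw: 3–4 at easting≈714241.8 (left), 5–6 at easting≈758520.3 (right) → 1 crossing.
Larch: no edge straddles that height → 0 crossings.
Cove: no edge straddles that height → 0 crossings.
Mesa: 2–3 at easting≈725027.8 (left), 3–4 at easting≈732845.6 (left) → 0 crossings.
Only Draw has an odd count, so the point is inside Draw.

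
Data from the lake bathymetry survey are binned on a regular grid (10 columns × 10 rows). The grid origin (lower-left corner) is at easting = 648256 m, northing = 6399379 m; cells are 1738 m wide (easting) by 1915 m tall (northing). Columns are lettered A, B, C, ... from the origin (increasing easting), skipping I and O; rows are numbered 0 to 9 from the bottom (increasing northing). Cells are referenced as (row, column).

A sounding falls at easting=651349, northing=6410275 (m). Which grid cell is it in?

Column index: ⌊(651349 − 648256) / 1738⌋ = ⌊1.780⌋ = 1 → column B
Row offset from origin: ⌊(6410275 − 6399379) / 1915⌋ = ⌊5.690⌋ = 5 → row 5

(5, B)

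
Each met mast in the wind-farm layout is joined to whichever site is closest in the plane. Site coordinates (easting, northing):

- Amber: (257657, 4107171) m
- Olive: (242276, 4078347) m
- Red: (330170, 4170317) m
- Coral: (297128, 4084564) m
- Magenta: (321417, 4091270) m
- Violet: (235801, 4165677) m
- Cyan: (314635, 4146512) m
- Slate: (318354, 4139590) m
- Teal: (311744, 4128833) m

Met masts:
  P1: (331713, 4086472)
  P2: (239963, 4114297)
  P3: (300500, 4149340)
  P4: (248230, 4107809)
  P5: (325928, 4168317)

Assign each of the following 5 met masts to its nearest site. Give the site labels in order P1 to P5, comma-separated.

Magenta, Amber, Cyan, Amber, Red

P1 → Magenta (d²=129028420.00)
P2 → Amber (d²=363857512.00)
P3 → Cyan (d²=207795809.00)
P4 → Amber (d²=89275373.00)
P5 → Red (d²=21994564.00)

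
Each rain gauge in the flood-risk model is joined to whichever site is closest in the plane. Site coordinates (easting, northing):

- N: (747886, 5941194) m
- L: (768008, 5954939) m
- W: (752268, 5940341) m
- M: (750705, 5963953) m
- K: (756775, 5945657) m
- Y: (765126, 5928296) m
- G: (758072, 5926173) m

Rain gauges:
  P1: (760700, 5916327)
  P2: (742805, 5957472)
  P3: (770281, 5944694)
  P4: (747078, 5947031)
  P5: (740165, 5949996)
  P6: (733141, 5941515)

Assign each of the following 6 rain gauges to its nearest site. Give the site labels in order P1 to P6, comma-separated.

P1 → G (d²=103850100.00)
P2 → M (d²=104413361.00)
P3 → L (d²=110126554.00)
P4 → N (d²=34723433.00)
P5 → N (d²=137089045.00)
P6 → N (d²=217518066.00)

G, M, L, N, N, N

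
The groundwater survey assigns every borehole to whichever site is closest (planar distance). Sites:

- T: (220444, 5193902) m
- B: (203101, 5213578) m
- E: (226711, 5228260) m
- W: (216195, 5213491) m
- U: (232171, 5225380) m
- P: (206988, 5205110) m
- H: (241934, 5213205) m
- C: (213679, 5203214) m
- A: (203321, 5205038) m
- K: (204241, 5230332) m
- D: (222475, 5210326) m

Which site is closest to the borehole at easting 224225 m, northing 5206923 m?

D

Squared distances to each site:
T: 183842402.000; B: 490512401.000; E: 461447765.000; W: 107619524.000; U: 403799765.000; P: 300401138.000; H: 353072205.000; C: 124974797.000; A: 440530441.000; K: 947341537.000; D: 14642909.000.
Minimum at D.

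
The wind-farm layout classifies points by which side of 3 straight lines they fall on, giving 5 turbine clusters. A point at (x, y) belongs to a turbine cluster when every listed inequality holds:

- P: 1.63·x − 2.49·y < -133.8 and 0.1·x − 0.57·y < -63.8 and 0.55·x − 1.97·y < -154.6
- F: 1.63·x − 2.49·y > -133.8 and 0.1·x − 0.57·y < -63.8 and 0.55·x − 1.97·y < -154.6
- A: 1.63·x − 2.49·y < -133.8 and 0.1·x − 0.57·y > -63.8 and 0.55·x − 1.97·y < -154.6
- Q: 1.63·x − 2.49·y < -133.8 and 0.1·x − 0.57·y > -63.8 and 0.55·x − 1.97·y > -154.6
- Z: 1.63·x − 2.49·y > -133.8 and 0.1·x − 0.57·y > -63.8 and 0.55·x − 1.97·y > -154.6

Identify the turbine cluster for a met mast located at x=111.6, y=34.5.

Z

1.63·111.6 − 2.49·34.5 = 96.003, which is > -133.8
0.1·111.6 − 0.57·34.5 = -8.505, which is > -63.8
0.55·111.6 − 1.97·34.5 = -6.585, which is > -154.6
This sign pattern matches Z.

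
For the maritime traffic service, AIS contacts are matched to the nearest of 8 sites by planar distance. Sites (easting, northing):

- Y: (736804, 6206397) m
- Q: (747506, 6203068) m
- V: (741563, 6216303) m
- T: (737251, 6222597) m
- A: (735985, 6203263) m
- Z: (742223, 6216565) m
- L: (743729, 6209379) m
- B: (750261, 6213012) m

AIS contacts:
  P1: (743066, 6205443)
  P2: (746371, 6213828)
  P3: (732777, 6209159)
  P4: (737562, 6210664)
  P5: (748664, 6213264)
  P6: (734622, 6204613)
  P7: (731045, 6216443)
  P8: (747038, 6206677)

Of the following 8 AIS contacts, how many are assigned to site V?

P1 → L
P2 → B
P3 → Y
P4 → Y
P5 → B
P6 → A
P7 → T
P8 → Q
0 of the 8 go to V.

0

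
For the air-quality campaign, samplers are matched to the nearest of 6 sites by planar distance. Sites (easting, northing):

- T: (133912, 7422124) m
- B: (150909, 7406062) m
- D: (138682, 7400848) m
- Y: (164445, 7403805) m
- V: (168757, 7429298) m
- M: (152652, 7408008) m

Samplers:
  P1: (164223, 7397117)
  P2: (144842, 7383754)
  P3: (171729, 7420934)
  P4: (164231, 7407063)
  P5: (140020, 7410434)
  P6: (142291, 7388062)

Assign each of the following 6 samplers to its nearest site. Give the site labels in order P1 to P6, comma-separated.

Y, D, V, Y, D, D

P1 → Y (d²=44778628.00)
P2 → D (d²=330150436.00)
P3 → V (d²=78789280.00)
P4 → Y (d²=10660360.00)
P5 → D (d²=93681640.00)
P6 → D (d²=176506677.00)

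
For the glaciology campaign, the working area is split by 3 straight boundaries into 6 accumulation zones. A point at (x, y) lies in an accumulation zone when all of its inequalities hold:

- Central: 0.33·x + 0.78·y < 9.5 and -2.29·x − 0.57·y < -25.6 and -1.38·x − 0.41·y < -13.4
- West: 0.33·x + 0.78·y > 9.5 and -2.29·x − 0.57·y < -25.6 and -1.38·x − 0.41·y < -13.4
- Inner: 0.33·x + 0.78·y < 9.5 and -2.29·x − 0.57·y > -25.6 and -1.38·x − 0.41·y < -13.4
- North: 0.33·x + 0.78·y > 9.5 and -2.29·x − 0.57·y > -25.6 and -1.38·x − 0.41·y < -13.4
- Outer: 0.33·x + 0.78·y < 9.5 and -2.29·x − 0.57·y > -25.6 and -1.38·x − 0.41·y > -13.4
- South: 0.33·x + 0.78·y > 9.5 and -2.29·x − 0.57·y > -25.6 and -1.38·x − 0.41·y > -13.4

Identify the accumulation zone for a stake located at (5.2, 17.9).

North

0.33·5.2 + 0.78·17.9 = 15.678, which is > 9.5
-2.29·5.2 − 0.57·17.9 = -22.111, which is > -25.6
-1.38·5.2 − 0.41·17.9 = -14.515, which is < -13.4
This sign pattern matches North.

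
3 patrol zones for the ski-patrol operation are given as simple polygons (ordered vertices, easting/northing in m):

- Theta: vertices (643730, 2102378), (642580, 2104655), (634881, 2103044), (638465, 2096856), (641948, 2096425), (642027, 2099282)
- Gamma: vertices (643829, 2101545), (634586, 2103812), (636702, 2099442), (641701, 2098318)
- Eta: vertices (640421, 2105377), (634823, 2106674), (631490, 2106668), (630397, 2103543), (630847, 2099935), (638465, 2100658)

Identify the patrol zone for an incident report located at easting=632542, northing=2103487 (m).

Eta

Cast a ray rightward from (632542, 2103487). For each polygon, the edges (by vertex number in listed order) whose endpoints lie on opposite sides of northing = 2103487, where each meets that height, and whether that is right or left of the point:
Theta: 1–2 at easting≈643169.9 (right), 2–3 at easting≈636998.1 (right) → 2 crossings.
Gamma: 1–2 at easting≈635911.1 (right), 2–3 at easting≈634743.4 (right) → 2 crossings.
Eta: 4–5 at easting≈630404.0 (left), 6–1 at easting≈639637.6 (right) → 1 crossing.
Only Eta has an odd count, so the point is inside Eta.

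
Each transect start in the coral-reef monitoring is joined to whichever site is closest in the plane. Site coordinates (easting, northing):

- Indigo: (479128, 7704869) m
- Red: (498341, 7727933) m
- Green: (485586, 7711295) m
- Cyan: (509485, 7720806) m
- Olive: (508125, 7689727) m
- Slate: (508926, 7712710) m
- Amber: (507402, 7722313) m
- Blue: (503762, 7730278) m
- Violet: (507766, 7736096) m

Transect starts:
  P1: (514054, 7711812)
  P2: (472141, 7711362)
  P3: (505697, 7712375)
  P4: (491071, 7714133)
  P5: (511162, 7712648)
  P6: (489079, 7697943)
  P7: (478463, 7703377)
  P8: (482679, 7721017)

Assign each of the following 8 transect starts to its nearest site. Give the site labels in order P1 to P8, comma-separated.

P1 → Slate (d²=27102788.00)
P2 → Indigo (d²=90977218.00)
P3 → Slate (d²=10538666.00)
P4 → Green (d²=38139469.00)
P5 → Slate (d²=5003540.00)
P6 → Indigo (d²=146991877.00)
P7 → Indigo (d²=2668289.00)
P8 → Green (d²=102967933.00)

Slate, Indigo, Slate, Green, Slate, Indigo, Indigo, Green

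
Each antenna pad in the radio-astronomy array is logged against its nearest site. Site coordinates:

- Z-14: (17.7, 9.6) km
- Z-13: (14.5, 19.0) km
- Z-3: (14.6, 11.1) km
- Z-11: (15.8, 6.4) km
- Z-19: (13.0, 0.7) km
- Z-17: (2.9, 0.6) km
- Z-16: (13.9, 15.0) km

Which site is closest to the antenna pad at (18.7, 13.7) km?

Squared distances to each site:
Z-14: 17.810; Z-13: 45.730; Z-3: 23.570; Z-11: 61.700; Z-19: 201.490; Z-17: 421.250; Z-16: 24.730.
Minimum at Z-14.

Z-14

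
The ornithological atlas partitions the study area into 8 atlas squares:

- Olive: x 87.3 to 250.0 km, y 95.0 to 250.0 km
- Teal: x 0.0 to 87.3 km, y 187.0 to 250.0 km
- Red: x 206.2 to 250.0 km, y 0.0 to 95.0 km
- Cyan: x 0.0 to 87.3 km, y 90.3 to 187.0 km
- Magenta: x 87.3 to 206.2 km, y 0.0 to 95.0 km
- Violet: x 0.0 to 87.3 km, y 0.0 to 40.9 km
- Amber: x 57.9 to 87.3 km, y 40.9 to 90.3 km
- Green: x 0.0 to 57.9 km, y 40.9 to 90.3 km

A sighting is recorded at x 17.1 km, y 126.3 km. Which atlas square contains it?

Cyan

The point has x = 17.1 and y = 126.3.
Only Cyan satisfies 0.0 ≤ x ≤ 87.3 and 90.3 ≤ y ≤ 187.0.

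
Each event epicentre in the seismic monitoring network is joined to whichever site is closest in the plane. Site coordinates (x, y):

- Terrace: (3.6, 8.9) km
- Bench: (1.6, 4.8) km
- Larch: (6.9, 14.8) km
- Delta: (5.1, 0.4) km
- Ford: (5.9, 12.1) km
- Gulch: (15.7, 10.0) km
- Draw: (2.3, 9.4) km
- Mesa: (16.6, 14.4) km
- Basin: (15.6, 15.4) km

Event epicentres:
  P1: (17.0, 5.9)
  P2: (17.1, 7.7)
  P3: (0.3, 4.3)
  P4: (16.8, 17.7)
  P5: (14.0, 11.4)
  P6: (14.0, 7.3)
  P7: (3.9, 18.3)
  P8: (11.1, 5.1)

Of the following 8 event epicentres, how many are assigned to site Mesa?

0

P1 → Gulch
P2 → Gulch
P3 → Bench
P4 → Basin
P5 → Gulch
P6 → Gulch
P7 → Larch
P8 → Gulch
0 of the 8 go to Mesa.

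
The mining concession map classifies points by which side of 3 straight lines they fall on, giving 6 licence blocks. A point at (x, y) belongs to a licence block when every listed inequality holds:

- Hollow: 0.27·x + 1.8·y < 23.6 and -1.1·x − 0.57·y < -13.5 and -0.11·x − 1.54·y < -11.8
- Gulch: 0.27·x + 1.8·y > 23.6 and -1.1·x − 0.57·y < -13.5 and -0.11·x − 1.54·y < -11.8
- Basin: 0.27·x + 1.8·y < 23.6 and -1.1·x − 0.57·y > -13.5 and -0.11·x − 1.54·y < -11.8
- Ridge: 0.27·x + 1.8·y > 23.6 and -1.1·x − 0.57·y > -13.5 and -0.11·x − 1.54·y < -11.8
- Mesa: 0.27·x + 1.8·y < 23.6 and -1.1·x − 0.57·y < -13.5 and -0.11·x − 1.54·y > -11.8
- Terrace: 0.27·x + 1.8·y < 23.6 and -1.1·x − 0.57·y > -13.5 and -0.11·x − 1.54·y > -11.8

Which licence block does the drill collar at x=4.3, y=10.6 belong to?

Basin

0.27·4.3 + 1.8·10.6 = 20.241, which is < 23.6
-1.1·4.3 − 0.57·10.6 = -10.772, which is > -13.5
-0.11·4.3 − 1.54·10.6 = -16.797, which is < -11.8
This sign pattern matches Basin.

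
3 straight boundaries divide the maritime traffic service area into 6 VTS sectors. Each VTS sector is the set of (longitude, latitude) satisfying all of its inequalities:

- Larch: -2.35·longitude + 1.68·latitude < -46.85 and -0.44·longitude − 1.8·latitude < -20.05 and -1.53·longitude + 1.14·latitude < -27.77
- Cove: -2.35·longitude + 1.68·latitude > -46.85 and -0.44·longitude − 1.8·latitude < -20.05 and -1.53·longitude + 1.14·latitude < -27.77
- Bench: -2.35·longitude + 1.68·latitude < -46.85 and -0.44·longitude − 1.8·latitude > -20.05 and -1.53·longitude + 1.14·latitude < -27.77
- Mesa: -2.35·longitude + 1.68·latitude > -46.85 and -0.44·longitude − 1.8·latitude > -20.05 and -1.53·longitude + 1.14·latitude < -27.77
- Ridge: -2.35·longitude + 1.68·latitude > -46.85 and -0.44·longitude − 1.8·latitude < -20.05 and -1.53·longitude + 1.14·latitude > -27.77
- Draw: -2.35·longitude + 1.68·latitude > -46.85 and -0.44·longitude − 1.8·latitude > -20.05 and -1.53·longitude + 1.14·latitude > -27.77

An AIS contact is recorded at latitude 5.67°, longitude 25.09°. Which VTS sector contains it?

Larch

-2.35·25.09 + 1.68·5.67 = -49.436, which is < -46.85
-0.44·25.09 − 1.8·5.67 = -21.246, which is < -20.05
-1.53·25.09 + 1.14·5.67 = -31.924, which is < -27.77
This sign pattern matches Larch.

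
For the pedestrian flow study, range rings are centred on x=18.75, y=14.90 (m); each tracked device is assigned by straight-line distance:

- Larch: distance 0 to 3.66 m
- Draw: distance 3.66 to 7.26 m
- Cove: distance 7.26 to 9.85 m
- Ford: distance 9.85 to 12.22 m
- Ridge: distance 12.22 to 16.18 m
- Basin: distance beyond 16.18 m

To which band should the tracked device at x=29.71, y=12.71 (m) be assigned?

Ford

Distance = √((29.71−18.75)² + (12.71−14.90)²) = √(120.122 + 4.796) = 11.177 m.
9.85 ≤ 11.177 < 12.22 → Ford.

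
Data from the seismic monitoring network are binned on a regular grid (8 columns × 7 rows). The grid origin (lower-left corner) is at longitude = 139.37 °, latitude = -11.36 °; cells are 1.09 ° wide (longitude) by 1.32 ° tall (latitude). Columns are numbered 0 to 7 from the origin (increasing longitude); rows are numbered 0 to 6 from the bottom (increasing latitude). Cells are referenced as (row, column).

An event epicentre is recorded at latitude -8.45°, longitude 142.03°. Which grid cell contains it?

Column index: ⌊(142.03 − 139.37) / 1.09⌋ = ⌊2.440⌋ = 2
Row offset from origin: ⌊(-8.45 − -11.36) / 1.32⌋ = ⌊2.205⌋ = 2 → row 2

(2, 2)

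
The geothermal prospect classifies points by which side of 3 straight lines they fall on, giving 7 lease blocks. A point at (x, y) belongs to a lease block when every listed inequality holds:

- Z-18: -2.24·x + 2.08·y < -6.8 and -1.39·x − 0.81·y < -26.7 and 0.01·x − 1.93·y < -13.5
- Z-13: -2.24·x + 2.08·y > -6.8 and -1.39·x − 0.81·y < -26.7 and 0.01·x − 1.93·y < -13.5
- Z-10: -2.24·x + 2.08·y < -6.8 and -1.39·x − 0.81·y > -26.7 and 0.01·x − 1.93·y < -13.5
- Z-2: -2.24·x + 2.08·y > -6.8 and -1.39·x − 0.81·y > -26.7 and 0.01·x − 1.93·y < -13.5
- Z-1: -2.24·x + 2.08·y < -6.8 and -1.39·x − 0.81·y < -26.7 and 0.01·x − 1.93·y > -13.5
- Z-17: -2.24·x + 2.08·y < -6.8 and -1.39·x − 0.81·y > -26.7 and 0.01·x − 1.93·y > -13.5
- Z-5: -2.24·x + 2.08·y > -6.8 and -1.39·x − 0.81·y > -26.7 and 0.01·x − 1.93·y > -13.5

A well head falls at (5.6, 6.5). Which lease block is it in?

Z-5

-2.24·5.6 + 2.08·6.5 = 0.976, which is > -6.8
-1.39·5.6 − 0.81·6.5 = -13.049, which is > -26.7
0.01·5.6 − 1.93·6.5 = -12.489, which is > -13.5
This sign pattern matches Z-5.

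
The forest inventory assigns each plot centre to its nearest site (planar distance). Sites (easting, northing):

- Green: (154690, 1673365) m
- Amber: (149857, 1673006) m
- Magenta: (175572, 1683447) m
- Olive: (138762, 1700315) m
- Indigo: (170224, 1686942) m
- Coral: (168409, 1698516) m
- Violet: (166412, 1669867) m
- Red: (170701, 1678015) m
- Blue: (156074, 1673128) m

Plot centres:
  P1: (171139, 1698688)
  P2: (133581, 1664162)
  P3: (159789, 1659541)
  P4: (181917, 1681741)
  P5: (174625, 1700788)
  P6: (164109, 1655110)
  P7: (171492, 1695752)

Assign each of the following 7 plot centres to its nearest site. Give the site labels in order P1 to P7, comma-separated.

P1 → Coral (d²=7482484.00)
P2 → Amber (d²=343124512.00)
P3 → Violet (d²=150490405.00)
P4 → Magenta (d²=43169461.00)
P5 → Coral (d²=43800640.00)
P6 → Violet (d²=223072858.00)
P7 → Coral (d²=17144585.00)

Coral, Amber, Violet, Magenta, Coral, Violet, Coral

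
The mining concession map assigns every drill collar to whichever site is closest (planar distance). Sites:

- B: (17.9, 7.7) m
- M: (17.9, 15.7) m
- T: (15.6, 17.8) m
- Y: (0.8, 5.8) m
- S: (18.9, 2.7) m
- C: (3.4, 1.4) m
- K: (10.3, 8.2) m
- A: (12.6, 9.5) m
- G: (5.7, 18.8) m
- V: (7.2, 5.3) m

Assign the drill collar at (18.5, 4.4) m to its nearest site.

S

Squared distances to each site:
B: 11.250; M: 128.050; T: 187.970; Y: 315.250; S: 3.050; C: 237.010; K: 81.680; A: 60.820; G: 371.200; V: 128.500.
Minimum at S.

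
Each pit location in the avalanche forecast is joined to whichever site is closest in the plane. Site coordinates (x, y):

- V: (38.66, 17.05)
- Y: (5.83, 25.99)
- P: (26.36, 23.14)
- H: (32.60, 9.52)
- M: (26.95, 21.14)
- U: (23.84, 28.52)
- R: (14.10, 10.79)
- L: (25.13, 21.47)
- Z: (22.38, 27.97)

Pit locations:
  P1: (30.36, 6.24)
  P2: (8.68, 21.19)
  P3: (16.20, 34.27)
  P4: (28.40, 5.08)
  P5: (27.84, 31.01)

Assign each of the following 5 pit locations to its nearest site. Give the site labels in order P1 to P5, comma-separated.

P1 → H (d²=15.78)
P2 → Y (d²=31.16)
P3 → Z (d²=77.88)
P4 → H (d²=37.35)
P5 → U (d²=22.20)

H, Y, Z, H, U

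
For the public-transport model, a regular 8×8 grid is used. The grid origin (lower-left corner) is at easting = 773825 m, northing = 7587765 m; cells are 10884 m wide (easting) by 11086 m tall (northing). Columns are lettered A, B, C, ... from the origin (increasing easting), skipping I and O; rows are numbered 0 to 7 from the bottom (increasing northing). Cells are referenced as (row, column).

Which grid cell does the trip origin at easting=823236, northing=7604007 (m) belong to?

Column index: ⌊(823236 − 773825) / 10884⌋ = ⌊4.540⌋ = 4 → column E
Row offset from origin: ⌊(7604007 − 7587765) / 11086⌋ = ⌊1.465⌋ = 1 → row 1

(1, E)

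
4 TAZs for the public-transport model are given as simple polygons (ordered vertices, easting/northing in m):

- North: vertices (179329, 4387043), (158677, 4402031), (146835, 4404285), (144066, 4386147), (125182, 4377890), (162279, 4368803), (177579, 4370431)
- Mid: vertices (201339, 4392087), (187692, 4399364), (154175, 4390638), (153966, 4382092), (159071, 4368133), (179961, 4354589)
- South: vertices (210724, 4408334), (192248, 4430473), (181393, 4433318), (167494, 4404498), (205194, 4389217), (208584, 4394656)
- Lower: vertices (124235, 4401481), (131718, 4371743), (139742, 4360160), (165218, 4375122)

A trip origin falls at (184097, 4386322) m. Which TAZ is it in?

Mid

Cast a ray rightward from (184097, 4386322). For each polygon, the edges (by vertex number in listed order) whose endpoints lie on opposite sides of northing = 4386322, where each meets that height, and whether that is right or left of the point:
North: 3–4 at easting≈144092.7 (left), 7–1 at easting≈179253.0 (left) → 0 crossings.
Mid: 3–4 at easting≈154069.4 (left), 6–1 at easting≈198052.3 (right) → 1 crossing.
South: no edge straddles that height → 0 crossings.
Lower: 1–2 at easting≈128049.5 (left), 4–1 at easting≈147804.2 (left) → 0 crossings.
Only Mid has an odd count, so the point is inside Mid.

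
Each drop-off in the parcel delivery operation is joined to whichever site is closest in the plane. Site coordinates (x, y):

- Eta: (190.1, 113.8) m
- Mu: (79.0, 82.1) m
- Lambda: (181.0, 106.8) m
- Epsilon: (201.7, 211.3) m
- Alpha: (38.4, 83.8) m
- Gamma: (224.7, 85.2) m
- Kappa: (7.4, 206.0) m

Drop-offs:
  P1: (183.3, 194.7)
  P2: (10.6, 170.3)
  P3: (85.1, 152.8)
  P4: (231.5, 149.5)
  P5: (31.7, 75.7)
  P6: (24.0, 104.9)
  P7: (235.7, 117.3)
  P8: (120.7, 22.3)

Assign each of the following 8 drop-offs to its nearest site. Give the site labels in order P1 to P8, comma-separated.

P1 → Epsilon (d²=614.12)
P2 → Kappa (d²=1284.73)
P3 → Mu (d²=5035.70)
P4 → Eta (d²=2988.45)
P5 → Alpha (d²=110.50)
P6 → Alpha (d²=652.57)
P7 → Gamma (d²=1151.41)
P8 → Mu (d²=5314.93)

Epsilon, Kappa, Mu, Eta, Alpha, Alpha, Gamma, Mu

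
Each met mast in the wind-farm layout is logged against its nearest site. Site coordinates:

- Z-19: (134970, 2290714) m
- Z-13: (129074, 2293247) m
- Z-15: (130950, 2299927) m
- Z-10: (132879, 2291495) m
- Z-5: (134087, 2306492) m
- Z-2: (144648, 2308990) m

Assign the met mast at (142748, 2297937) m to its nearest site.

Squared distances to each site:
Z-19: 112669013.000; Z-13: 208974376.000; Z-15: 143152904.000; Z-10: 138896525.000; Z-5: 148200946.000; Z-2: 125778809.000.
Minimum at Z-19.

Z-19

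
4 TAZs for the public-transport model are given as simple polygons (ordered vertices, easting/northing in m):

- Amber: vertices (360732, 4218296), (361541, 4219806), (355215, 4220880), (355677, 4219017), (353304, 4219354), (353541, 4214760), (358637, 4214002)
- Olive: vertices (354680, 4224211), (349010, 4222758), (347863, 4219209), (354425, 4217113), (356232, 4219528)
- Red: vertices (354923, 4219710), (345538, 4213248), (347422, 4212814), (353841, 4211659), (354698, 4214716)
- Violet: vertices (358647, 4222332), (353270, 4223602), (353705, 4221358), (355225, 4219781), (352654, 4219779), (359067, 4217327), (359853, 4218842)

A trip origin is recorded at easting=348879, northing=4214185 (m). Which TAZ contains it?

Red

Cast a ray rightward from (348879, 4214185). For each polygon, the edges (by vertex number in listed order) whose endpoints lie on opposite sides of northing = 4214185, where each meets that height, and whether that is right or left of the point:
Amber: 6–7 at easting≈357406.7 (right), 7–1 at easting≈358726.3 (right) → 2 crossings.
Olive: no edge straddles that height → 0 crossings.
Red: 1–2 at easting≈346898.8 (left), 4–5 at easting≈354549.1 (right) → 1 crossing.
Violet: no edge straddles that height → 0 crossings.
Only Red has an odd count, so the point is inside Red.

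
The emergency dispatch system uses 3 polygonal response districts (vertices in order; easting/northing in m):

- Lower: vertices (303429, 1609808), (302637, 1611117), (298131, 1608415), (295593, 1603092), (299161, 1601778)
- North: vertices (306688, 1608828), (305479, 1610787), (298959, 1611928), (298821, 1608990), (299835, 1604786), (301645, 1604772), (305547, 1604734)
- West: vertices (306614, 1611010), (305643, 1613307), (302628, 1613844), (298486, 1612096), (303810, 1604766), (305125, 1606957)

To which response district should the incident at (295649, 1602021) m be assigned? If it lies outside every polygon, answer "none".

Cast a ray rightward from (295649, 1602021). For each polygon, the edges (by vertex number in listed order) whose endpoints lie on opposite sides of northing = 1602021, where each meets that height, and whether that is right or left of the point:
Lower: 4–5 at easting≈298501.2 (right), 5–1 at easting≈299290.2 (right) → 2 crossings.
North: no edge straddles that height → 0 crossings.
West: no edge straddles that height → 0 crossings.
All counts are even, so the point lies outside every listed polygon.

none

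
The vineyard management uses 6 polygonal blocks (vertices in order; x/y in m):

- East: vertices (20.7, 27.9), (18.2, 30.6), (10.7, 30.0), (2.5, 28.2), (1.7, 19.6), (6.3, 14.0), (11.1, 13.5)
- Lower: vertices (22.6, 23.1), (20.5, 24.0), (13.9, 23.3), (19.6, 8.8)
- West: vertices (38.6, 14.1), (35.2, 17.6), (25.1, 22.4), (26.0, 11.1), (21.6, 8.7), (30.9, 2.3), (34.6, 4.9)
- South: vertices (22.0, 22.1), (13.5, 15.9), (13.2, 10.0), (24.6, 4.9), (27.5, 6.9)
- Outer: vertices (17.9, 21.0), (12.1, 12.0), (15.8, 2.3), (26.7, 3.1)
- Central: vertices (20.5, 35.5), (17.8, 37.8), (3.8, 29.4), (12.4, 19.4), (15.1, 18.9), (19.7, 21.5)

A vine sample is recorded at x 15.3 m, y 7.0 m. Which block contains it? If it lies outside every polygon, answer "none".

Cast a ray rightward from (15.3, 7.0). For each polygon, the edges (by vertex number in listed order) whose endpoints lie on opposite sides of y = 7.0, where each meets that height, and whether that is right or left of the point:
East: no edge straddles that height → 0 crossings.
Lower: no edge straddles that height → 0 crossings.
West: 5–6 at x≈24.07 (right), 7–1 at x≈35.51 (right) → 2 crossings.
South: 3–4 at x≈19.91 (right), 5–1 at x≈27.46 (right) → 2 crossings.
Outer: 2–3 at x≈14.01 (left), 4–1 at x≈24.78 (right) → 1 crossing.
Central: no edge straddles that height → 0 crossings.
Only Outer has an odd count, so the point is inside Outer.

Outer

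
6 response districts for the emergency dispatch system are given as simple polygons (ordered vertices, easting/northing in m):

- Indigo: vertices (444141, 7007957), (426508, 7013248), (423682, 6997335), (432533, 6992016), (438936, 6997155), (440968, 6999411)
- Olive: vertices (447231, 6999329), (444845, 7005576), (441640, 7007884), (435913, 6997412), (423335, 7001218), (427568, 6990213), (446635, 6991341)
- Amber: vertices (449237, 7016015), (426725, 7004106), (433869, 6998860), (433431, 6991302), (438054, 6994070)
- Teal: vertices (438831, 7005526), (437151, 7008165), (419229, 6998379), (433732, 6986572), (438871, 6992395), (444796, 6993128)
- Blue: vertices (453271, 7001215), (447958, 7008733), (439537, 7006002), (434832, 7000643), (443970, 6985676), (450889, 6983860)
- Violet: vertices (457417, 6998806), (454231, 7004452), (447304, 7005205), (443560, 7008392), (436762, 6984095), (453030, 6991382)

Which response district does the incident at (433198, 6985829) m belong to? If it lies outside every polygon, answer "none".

none

Cast a ray rightward from (433198, 6985829). For each polygon, the edges (by vertex number in listed order) whose endpoints lie on opposite sides of northing = 6985829, where each meets that height, and whether that is right or left of the point:
Indigo: no edge straddles that height → 0 crossings.
Olive: no edge straddles that height → 0 crossings.
Amber: no edge straddles that height → 0 crossings.
Teal: no edge straddles that height → 0 crossings.
Blue: 4–5 at easting≈443876.6 (right), 6–1 at easting≈451159.2 (right) → 2 crossings.
Violet: 4–5 at easting≈437247.2 (right), 5–6 at easting≈440633.1 (right) → 2 crossings.
All counts are even, so the point lies outside every listed polygon.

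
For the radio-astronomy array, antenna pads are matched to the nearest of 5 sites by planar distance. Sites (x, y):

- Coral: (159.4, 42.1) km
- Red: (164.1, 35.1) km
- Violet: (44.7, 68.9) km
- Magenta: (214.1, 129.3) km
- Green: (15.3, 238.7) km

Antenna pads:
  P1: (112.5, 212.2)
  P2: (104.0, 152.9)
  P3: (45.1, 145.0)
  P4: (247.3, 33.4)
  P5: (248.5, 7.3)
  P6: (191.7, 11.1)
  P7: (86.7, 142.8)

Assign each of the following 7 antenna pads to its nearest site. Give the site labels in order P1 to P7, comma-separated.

Green, Violet, Violet, Red, Red, Red, Violet

P1 → Green (d²=10150.09)
P2 → Violet (d²=10572.49)
P3 → Violet (d²=5791.37)
P4 → Red (d²=6925.13)
P5 → Red (d²=7896.20)
P6 → Red (d²=1337.76)
P7 → Violet (d²=7225.21)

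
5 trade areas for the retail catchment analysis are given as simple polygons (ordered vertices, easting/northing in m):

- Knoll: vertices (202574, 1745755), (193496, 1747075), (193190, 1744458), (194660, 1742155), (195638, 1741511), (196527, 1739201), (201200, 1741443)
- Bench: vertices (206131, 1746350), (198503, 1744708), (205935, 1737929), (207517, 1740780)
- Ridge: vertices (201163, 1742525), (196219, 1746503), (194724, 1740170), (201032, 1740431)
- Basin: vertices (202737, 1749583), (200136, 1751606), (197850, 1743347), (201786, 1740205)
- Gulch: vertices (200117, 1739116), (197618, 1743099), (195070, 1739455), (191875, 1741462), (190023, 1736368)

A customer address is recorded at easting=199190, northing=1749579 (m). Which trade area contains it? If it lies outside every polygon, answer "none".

none

Cast a ray rightward from (199190, 1749579). For each polygon, the edges (by vertex number in listed order) whose endpoints lie on opposite sides of northing = 1749579, where each meets that height, and whether that is right or left of the point:
Knoll: no edge straddles that height → 0 crossings.
Bench: no edge straddles that height → 0 crossings.
Ridge: no edge straddles that height → 0 crossings.
Basin: 2–3 at easting≈199574.9 (right), 4–1 at easting≈202736.6 (right) → 2 crossings.
Gulch: no edge straddles that height → 0 crossings.
All counts are even, so the point lies outside every listed polygon.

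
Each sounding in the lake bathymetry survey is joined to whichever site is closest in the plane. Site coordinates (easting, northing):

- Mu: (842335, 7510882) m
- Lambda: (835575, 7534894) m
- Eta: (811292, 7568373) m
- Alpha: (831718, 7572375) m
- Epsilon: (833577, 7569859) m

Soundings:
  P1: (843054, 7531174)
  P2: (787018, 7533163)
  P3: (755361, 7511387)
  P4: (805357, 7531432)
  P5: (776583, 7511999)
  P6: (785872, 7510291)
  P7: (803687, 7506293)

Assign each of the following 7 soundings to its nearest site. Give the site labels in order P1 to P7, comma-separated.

Lambda, Eta, Eta, Lambda, Lambda, Lambda, Mu

P1 → Lambda (d²=69773841.00)
P2 → Eta (d²=1828971176.00)
P3 → Eta (d²=6375680957.00)
P4 → Lambda (d²=925112968.00)
P5 → Lambda (d²=4004237089.00)
P6 → Lambda (d²=3075695818.00)
P7 → Mu (d²=1514726825.00)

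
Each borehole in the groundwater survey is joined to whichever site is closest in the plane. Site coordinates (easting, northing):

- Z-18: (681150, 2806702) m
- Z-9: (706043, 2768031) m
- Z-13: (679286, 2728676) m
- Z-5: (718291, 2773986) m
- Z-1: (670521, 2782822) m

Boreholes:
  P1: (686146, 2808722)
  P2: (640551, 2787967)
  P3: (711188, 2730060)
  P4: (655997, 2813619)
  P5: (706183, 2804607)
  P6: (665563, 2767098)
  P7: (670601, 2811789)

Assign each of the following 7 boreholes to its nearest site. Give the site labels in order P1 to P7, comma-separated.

P1 → Z-18 (d²=29040416.00)
P2 → Z-1 (d²=924671925.00)
P3 → Z-13 (d²=1019653060.00)
P4 → Z-18 (d²=680518298.00)
P5 → Z-18 (d²=631040114.00)
P6 → Z-1 (d²=271825940.00)
P7 → Z-18 (d²=137158970.00)

Z-18, Z-1, Z-13, Z-18, Z-18, Z-1, Z-18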